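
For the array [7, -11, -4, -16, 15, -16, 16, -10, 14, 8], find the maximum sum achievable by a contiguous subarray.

Using Kadane's algorithm on [7, -11, -4, -16, 15, -16, 16, -10, 14, 8]:

Scanning through the array:
Position 1 (value -11): max_ending_here = -4, max_so_far = 7
Position 2 (value -4): max_ending_here = -4, max_so_far = 7
Position 3 (value -16): max_ending_here = -16, max_so_far = 7
Position 4 (value 15): max_ending_here = 15, max_so_far = 15
Position 5 (value -16): max_ending_here = -1, max_so_far = 15
Position 6 (value 16): max_ending_here = 16, max_so_far = 16
Position 7 (value -10): max_ending_here = 6, max_so_far = 16
Position 8 (value 14): max_ending_here = 20, max_so_far = 20
Position 9 (value 8): max_ending_here = 28, max_so_far = 28

Maximum subarray: [16, -10, 14, 8]
Maximum sum: 28

The maximum subarray is [16, -10, 14, 8] with sum 28. This subarray runs from index 6 to index 9.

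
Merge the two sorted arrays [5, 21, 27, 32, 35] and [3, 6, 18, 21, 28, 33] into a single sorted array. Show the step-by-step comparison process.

Merging process:

Compare 5 vs 3: take 3 from right. Merged: [3]
Compare 5 vs 6: take 5 from left. Merged: [3, 5]
Compare 21 vs 6: take 6 from right. Merged: [3, 5, 6]
Compare 21 vs 18: take 18 from right. Merged: [3, 5, 6, 18]
Compare 21 vs 21: take 21 from left. Merged: [3, 5, 6, 18, 21]
Compare 27 vs 21: take 21 from right. Merged: [3, 5, 6, 18, 21, 21]
Compare 27 vs 28: take 27 from left. Merged: [3, 5, 6, 18, 21, 21, 27]
Compare 32 vs 28: take 28 from right. Merged: [3, 5, 6, 18, 21, 21, 27, 28]
Compare 32 vs 33: take 32 from left. Merged: [3, 5, 6, 18, 21, 21, 27, 28, 32]
Compare 35 vs 33: take 33 from right. Merged: [3, 5, 6, 18, 21, 21, 27, 28, 32, 33]
Append remaining from left: [35]. Merged: [3, 5, 6, 18, 21, 21, 27, 28, 32, 33, 35]

Final merged array: [3, 5, 6, 18, 21, 21, 27, 28, 32, 33, 35]
Total comparisons: 10

The merged array is [3, 5, 6, 18, 21, 21, 27, 28, 32, 33, 35], requiring 10 comparisons. The merge step runs in O(n) time where n is the total number of elements.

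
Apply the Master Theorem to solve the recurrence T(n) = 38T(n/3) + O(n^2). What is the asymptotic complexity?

Master Theorem for T(n) = 38T(n/3) + O(n^2):

a = 38, b = 3, c = 2
log_b(a) = log_3(38) = 3.3111

Case 1: c = 2 < log_3(38) = 3.3111
T(n) = O(n^(log_3 38))

For T(n) = 38T(n/3) + O(n^2): log_3(38) = 3.3111. This is Case 1 of the Master Theorem (c < log_b(a), work dominated by leaves), giving O(n^(log_3 38)).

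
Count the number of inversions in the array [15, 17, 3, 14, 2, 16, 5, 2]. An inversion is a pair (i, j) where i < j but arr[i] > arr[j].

Finding inversions in [15, 17, 3, 14, 2, 16, 5, 2]:

(0, 2): arr[0]=15 > arr[2]=3
(0, 3): arr[0]=15 > arr[3]=14
(0, 4): arr[0]=15 > arr[4]=2
(0, 6): arr[0]=15 > arr[6]=5
(0, 7): arr[0]=15 > arr[7]=2
(1, 2): arr[1]=17 > arr[2]=3
(1, 3): arr[1]=17 > arr[3]=14
(1, 4): arr[1]=17 > arr[4]=2
(1, 5): arr[1]=17 > arr[5]=16
(1, 6): arr[1]=17 > arr[6]=5
(1, 7): arr[1]=17 > arr[7]=2
(2, 4): arr[2]=3 > arr[4]=2
(2, 7): arr[2]=3 > arr[7]=2
(3, 4): arr[3]=14 > arr[4]=2
(3, 6): arr[3]=14 > arr[6]=5
(3, 7): arr[3]=14 > arr[7]=2
(5, 6): arr[5]=16 > arr[6]=5
(5, 7): arr[5]=16 > arr[7]=2
(6, 7): arr[6]=5 > arr[7]=2

Total inversions: 19

The array has 19 inversion(s): (0,2), (0,3), (0,4), (0,6), (0,7), (1,2), (1,3), (1,4), (1,5), (1,6), (1,7), (2,4), (2,7), (3,4), (3,6), (3,7), (5,6), (5,7), (6,7). Each pair (i,j) satisfies i < j and arr[i] > arr[j].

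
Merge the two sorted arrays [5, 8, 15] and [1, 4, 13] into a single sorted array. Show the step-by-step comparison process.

Merging process:

Compare 5 vs 1: take 1 from right. Merged: [1]
Compare 5 vs 4: take 4 from right. Merged: [1, 4]
Compare 5 vs 13: take 5 from left. Merged: [1, 4, 5]
Compare 8 vs 13: take 8 from left. Merged: [1, 4, 5, 8]
Compare 15 vs 13: take 13 from right. Merged: [1, 4, 5, 8, 13]
Append remaining from left: [15]. Merged: [1, 4, 5, 8, 13, 15]

Final merged array: [1, 4, 5, 8, 13, 15]
Total comparisons: 5

The merged array is [1, 4, 5, 8, 13, 15], requiring 5 comparisons. The merge step runs in O(n) time where n is the total number of elements.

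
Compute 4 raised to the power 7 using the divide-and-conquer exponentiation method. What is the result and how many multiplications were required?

Computing 4^7 by squaring (build up from 4^1; each line after the first costs one multiplication):

4^1 = 4
4^2 = (4^1)^2 = 4^2 = 16
4^3 = 4 * 4^2 = 4 * 16 = 64
4^6 = (4^3)^2 = 64^2 = 4096
4^7 = 4 * 4^6 = 4 * 4096 = 16384

Result: 16384
Multiplications needed: 4 (4 lines after 4^1)

4^7 = 16384. Using exponentiation by squaring, this requires 4 multiplications. The key idea: if the exponent is even, square the half-power; if odd, multiply by the base once.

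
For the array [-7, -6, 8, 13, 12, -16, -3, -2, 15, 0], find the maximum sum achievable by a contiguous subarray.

Using Kadane's algorithm on [-7, -6, 8, 13, 12, -16, -3, -2, 15, 0]:

Scanning through the array:
Position 1 (value -6): max_ending_here = -6, max_so_far = -6
Position 2 (value 8): max_ending_here = 8, max_so_far = 8
Position 3 (value 13): max_ending_here = 21, max_so_far = 21
Position 4 (value 12): max_ending_here = 33, max_so_far = 33
Position 5 (value -16): max_ending_here = 17, max_so_far = 33
Position 6 (value -3): max_ending_here = 14, max_so_far = 33
Position 7 (value -2): max_ending_here = 12, max_so_far = 33
Position 8 (value 15): max_ending_here = 27, max_so_far = 33
Position 9 (value 0): max_ending_here = 27, max_so_far = 33

Maximum subarray: [8, 13, 12]
Maximum sum: 33

The maximum subarray is [8, 13, 12] with sum 33. This subarray runs from index 2 to index 4.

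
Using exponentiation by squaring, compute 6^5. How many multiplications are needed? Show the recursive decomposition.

Computing 6^5 by squaring (build up from 6^1; each line after the first costs one multiplication):

6^1 = 6
6^2 = (6^1)^2 = 6^2 = 36
6^4 = (6^2)^2 = 36^2 = 1296
6^5 = 6 * 6^4 = 6 * 1296 = 7776

Result: 7776
Multiplications needed: 3 (3 lines after 6^1)

6^5 = 7776. Using exponentiation by squaring, this requires 3 multiplications. The key idea: if the exponent is even, square the half-power; if odd, multiply by the base once.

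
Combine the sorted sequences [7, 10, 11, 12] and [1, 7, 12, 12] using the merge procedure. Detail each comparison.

Merging process:

Compare 7 vs 1: take 1 from right. Merged: [1]
Compare 7 vs 7: take 7 from left. Merged: [1, 7]
Compare 10 vs 7: take 7 from right. Merged: [1, 7, 7]
Compare 10 vs 12: take 10 from left. Merged: [1, 7, 7, 10]
Compare 11 vs 12: take 11 from left. Merged: [1, 7, 7, 10, 11]
Compare 12 vs 12: take 12 from left. Merged: [1, 7, 7, 10, 11, 12]
Append remaining from right: [12, 12]. Merged: [1, 7, 7, 10, 11, 12, 12, 12]

Final merged array: [1, 7, 7, 10, 11, 12, 12, 12]
Total comparisons: 6

The merged array is [1, 7, 7, 10, 11, 12, 12, 12], requiring 6 comparisons. The merge step runs in O(n) time where n is the total number of elements.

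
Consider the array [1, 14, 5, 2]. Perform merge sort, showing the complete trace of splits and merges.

Merge sort trace:

Split: [1, 14, 5, 2] -> [1, 14] and [5, 2]
  Split: [1, 14] -> [1] and [14]
  Merge: [1] + [14] -> [1, 14]
  Split: [5, 2] -> [5] and [2]
  Merge: [5] + [2] -> [2, 5]
Merge: [1, 14] + [2, 5] -> [1, 2, 5, 14]

Final sorted array: [1, 2, 5, 14]

The merge sort proceeds by recursively splitting the array and merging sorted halves.
After all merges, the sorted array is [1, 2, 5, 14].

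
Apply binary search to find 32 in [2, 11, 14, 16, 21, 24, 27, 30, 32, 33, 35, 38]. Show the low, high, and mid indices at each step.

Binary search for 32 in [2, 11, 14, 16, 21, 24, 27, 30, 32, 33, 35, 38]:

lo=0, hi=11, mid=5, arr[mid]=24 -> 24 < 32, search right half
lo=6, hi=11, mid=8, arr[mid]=32 -> Found target at index 8!

Binary search finds 32 at index 8 after 2 comparisons. The search repeatedly halves the search space by comparing with the middle element.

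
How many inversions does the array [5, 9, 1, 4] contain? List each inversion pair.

Finding inversions in [5, 9, 1, 4]:

(0, 2): arr[0]=5 > arr[2]=1
(0, 3): arr[0]=5 > arr[3]=4
(1, 2): arr[1]=9 > arr[2]=1
(1, 3): arr[1]=9 > arr[3]=4

Total inversions: 4

The array has 4 inversion(s): (0,2), (0,3), (1,2), (1,3). Each pair (i,j) satisfies i < j and arr[i] > arr[j].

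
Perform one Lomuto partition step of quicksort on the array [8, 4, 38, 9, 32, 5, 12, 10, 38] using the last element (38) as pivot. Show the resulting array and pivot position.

Lomuto partition with pivot = 38:

Initial array: [8, 4, 38, 9, 32, 5, 12, 10, 38]

arr[0]=8 <= 38: swap with position 0, array becomes [8, 4, 38, 9, 32, 5, 12, 10, 38]
arr[1]=4 <= 38: swap with position 1, array becomes [8, 4, 38, 9, 32, 5, 12, 10, 38]
arr[2]=38 <= 38: swap with position 2, array becomes [8, 4, 38, 9, 32, 5, 12, 10, 38]
arr[3]=9 <= 38: swap with position 3, array becomes [8, 4, 38, 9, 32, 5, 12, 10, 38]
arr[4]=32 <= 38: swap with position 4, array becomes [8, 4, 38, 9, 32, 5, 12, 10, 38]
arr[5]=5 <= 38: swap with position 5, array becomes [8, 4, 38, 9, 32, 5, 12, 10, 38]
arr[6]=12 <= 38: swap with position 6, array becomes [8, 4, 38, 9, 32, 5, 12, 10, 38]
arr[7]=10 <= 38: swap with position 7, array becomes [8, 4, 38, 9, 32, 5, 12, 10, 38]

Place pivot at position 8: [8, 4, 38, 9, 32, 5, 12, 10, 38]
Pivot position: 8

After partitioning with pivot 38, the array becomes [8, 4, 38, 9, 32, 5, 12, 10, 38]. The pivot is placed at index 8. All elements to the left of the pivot are <= 38, and all elements to the right are > 38.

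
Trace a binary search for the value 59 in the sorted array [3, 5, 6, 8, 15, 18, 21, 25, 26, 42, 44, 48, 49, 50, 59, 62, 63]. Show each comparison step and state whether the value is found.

Binary search for 59 in [3, 5, 6, 8, 15, 18, 21, 25, 26, 42, 44, 48, 49, 50, 59, 62, 63]:

lo=0, hi=16, mid=8, arr[mid]=26 -> 26 < 59, search right half
lo=9, hi=16, mid=12, arr[mid]=49 -> 49 < 59, search right half
lo=13, hi=16, mid=14, arr[mid]=59 -> Found target at index 14!

Binary search finds 59 at index 14 after 3 comparisons. The search repeatedly halves the search space by comparing with the middle element.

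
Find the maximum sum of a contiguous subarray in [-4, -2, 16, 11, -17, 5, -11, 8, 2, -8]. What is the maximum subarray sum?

Using Kadane's algorithm on [-4, -2, 16, 11, -17, 5, -11, 8, 2, -8]:

Scanning through the array:
Position 1 (value -2): max_ending_here = -2, max_so_far = -2
Position 2 (value 16): max_ending_here = 16, max_so_far = 16
Position 3 (value 11): max_ending_here = 27, max_so_far = 27
Position 4 (value -17): max_ending_here = 10, max_so_far = 27
Position 5 (value 5): max_ending_here = 15, max_so_far = 27
Position 6 (value -11): max_ending_here = 4, max_so_far = 27
Position 7 (value 8): max_ending_here = 12, max_so_far = 27
Position 8 (value 2): max_ending_here = 14, max_so_far = 27
Position 9 (value -8): max_ending_here = 6, max_so_far = 27

Maximum subarray: [16, 11]
Maximum sum: 27

The maximum subarray is [16, 11] with sum 27. This subarray runs from index 2 to index 3.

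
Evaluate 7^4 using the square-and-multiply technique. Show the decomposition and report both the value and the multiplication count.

Computing 7^4 by squaring (build up from 7^1; each line after the first costs one multiplication):

7^1 = 7
7^2 = (7^1)^2 = 7^2 = 49
7^4 = (7^2)^2 = 49^2 = 2401

Result: 2401
Multiplications needed: 2 (2 lines after 7^1)

7^4 = 2401. Using exponentiation by squaring, this requires 2 multiplications. The key idea: if the exponent is even, square the half-power; if odd, multiply by the base once.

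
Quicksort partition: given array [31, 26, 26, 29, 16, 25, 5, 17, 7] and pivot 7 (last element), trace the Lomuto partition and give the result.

Lomuto partition with pivot = 7:

Initial array: [31, 26, 26, 29, 16, 25, 5, 17, 7]

arr[0]=31 > 7: no swap
arr[1]=26 > 7: no swap
arr[2]=26 > 7: no swap
arr[3]=29 > 7: no swap
arr[4]=16 > 7: no swap
arr[5]=25 > 7: no swap
arr[6]=5 <= 7: swap with position 0, array becomes [5, 26, 26, 29, 16, 25, 31, 17, 7]
arr[7]=17 > 7: no swap

Place pivot at position 1: [5, 7, 26, 29, 16, 25, 31, 17, 26]
Pivot position: 1

After partitioning with pivot 7, the array becomes [5, 7, 26, 29, 16, 25, 31, 17, 26]. The pivot is placed at index 1. All elements to the left of the pivot are <= 7, and all elements to the right are > 7.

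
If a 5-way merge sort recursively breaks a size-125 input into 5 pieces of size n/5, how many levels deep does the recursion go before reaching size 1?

For divide and conquer with division factor 5:

Problem sizes at each level:
Level 0: 125
Level 1: 25
Level 2: 5
Level 3: 1

The root is level 0 and the size-1 base case is level 3 (the tree spans levels 0 through 3, i.e. 4 levels counting the root), so the depth is the number of divisions: log_5(125) = 3

The recursion tree depth is log_5(125) = 3. At each level, the problem size is divided by 5, so it takes 3 divisions to reduce to a base case of size 1. The algorithm makes 5 recursive calls at each level.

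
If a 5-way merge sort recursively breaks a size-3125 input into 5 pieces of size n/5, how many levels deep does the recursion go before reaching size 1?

For divide and conquer with division factor 5:

Problem sizes at each level:
Level 0: 3125
Level 1: 625
Level 2: 125
Level 3: 25
Level 4: 5
Level 5: 1

The root is level 0 and the size-1 base case is level 5 (the tree spans levels 0 through 5, i.e. 6 levels counting the root), so the depth is the number of divisions: log_5(3125) = 5

The recursion tree depth is log_5(3125) = 5. At each level, the problem size is divided by 5, so it takes 5 divisions to reduce to a base case of size 1. The algorithm makes 5 recursive calls at each level.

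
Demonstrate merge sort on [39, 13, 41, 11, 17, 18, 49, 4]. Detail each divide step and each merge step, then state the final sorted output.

Merge sort trace:

Split: [39, 13, 41, 11, 17, 18, 49, 4] -> [39, 13, 41, 11] and [17, 18, 49, 4]
  Split: [39, 13, 41, 11] -> [39, 13] and [41, 11]
    Split: [39, 13] -> [39] and [13]
    Merge: [39] + [13] -> [13, 39]
    Split: [41, 11] -> [41] and [11]
    Merge: [41] + [11] -> [11, 41]
  Merge: [13, 39] + [11, 41] -> [11, 13, 39, 41]
  Split: [17, 18, 49, 4] -> [17, 18] and [49, 4]
    Split: [17, 18] -> [17] and [18]
    Merge: [17] + [18] -> [17, 18]
    Split: [49, 4] -> [49] and [4]
    Merge: [49] + [4] -> [4, 49]
  Merge: [17, 18] + [4, 49] -> [4, 17, 18, 49]
Merge: [11, 13, 39, 41] + [4, 17, 18, 49] -> [4, 11, 13, 17, 18, 39, 41, 49]

Final sorted array: [4, 11, 13, 17, 18, 39, 41, 49]

The merge sort proceeds by recursively splitting the array and merging sorted halves.
After all merges, the sorted array is [4, 11, 13, 17, 18, 39, 41, 49].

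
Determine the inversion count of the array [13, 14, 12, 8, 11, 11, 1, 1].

Finding inversions in [13, 14, 12, 8, 11, 11, 1, 1]:

(0, 2): arr[0]=13 > arr[2]=12
(0, 3): arr[0]=13 > arr[3]=8
(0, 4): arr[0]=13 > arr[4]=11
(0, 5): arr[0]=13 > arr[5]=11
(0, 6): arr[0]=13 > arr[6]=1
(0, 7): arr[0]=13 > arr[7]=1
(1, 2): arr[1]=14 > arr[2]=12
(1, 3): arr[1]=14 > arr[3]=8
(1, 4): arr[1]=14 > arr[4]=11
(1, 5): arr[1]=14 > arr[5]=11
(1, 6): arr[1]=14 > arr[6]=1
(1, 7): arr[1]=14 > arr[7]=1
(2, 3): arr[2]=12 > arr[3]=8
(2, 4): arr[2]=12 > arr[4]=11
(2, 5): arr[2]=12 > arr[5]=11
(2, 6): arr[2]=12 > arr[6]=1
(2, 7): arr[2]=12 > arr[7]=1
(3, 6): arr[3]=8 > arr[6]=1
(3, 7): arr[3]=8 > arr[7]=1
(4, 6): arr[4]=11 > arr[6]=1
(4, 7): arr[4]=11 > arr[7]=1
(5, 6): arr[5]=11 > arr[6]=1
(5, 7): arr[5]=11 > arr[7]=1

Total inversions: 23

The array has 23 inversion(s): (0,2), (0,3), (0,4), (0,5), (0,6), (0,7), (1,2), (1,3), (1,4), (1,5), (1,6), (1,7), (2,3), (2,4), (2,5), (2,6), (2,7), (3,6), (3,7), (4,6), (4,7), (5,6), (5,7). Each pair (i,j) satisfies i < j and arr[i] > arr[j].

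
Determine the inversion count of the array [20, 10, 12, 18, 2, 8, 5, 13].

Finding inversions in [20, 10, 12, 18, 2, 8, 5, 13]:

(0, 1): arr[0]=20 > arr[1]=10
(0, 2): arr[0]=20 > arr[2]=12
(0, 3): arr[0]=20 > arr[3]=18
(0, 4): arr[0]=20 > arr[4]=2
(0, 5): arr[0]=20 > arr[5]=8
(0, 6): arr[0]=20 > arr[6]=5
(0, 7): arr[0]=20 > arr[7]=13
(1, 4): arr[1]=10 > arr[4]=2
(1, 5): arr[1]=10 > arr[5]=8
(1, 6): arr[1]=10 > arr[6]=5
(2, 4): arr[2]=12 > arr[4]=2
(2, 5): arr[2]=12 > arr[5]=8
(2, 6): arr[2]=12 > arr[6]=5
(3, 4): arr[3]=18 > arr[4]=2
(3, 5): arr[3]=18 > arr[5]=8
(3, 6): arr[3]=18 > arr[6]=5
(3, 7): arr[3]=18 > arr[7]=13
(5, 6): arr[5]=8 > arr[6]=5

Total inversions: 18

The array has 18 inversion(s): (0,1), (0,2), (0,3), (0,4), (0,5), (0,6), (0,7), (1,4), (1,5), (1,6), (2,4), (2,5), (2,6), (3,4), (3,5), (3,6), (3,7), (5,6). Each pair (i,j) satisfies i < j and arr[i] > arr[j].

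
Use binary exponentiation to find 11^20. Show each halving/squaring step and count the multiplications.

Computing 11^20 by squaring (build up from 11^1; each line after the first costs one multiplication):

11^1 = 11
11^2 = (11^1)^2 = 11^2 = 121
11^4 = (11^2)^2 = 121^2 = 14641
11^5 = 11 * 11^4 = 11 * 14641 = 161051
11^10 = (11^5)^2 = 161051^2 = 25937424601
11^20 = (11^10)^2 = 25937424601^2 = 672749994932560009201

Result: 672749994932560009201
Multiplications needed: 5 (5 lines after 11^1)

11^20 = 672749994932560009201. Using exponentiation by squaring, this requires 5 multiplications. The key idea: if the exponent is even, square the half-power; if odd, multiply by the base once.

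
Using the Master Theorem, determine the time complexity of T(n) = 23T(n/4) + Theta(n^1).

Master Theorem for T(n) = 23T(n/4) + O(n^1):

a = 23, b = 4, c = 1
log_b(a) = log_4(23) = 2.2618

Case 1: c = 1 < log_4(23) = 2.2618
T(n) = O(n^(log_4 23))

For T(n) = 23T(n/4) + O(n^1): log_4(23) = 2.2618. This is Case 1 of the Master Theorem (c < log_b(a), work dominated by leaves), giving O(n^(log_4 23)).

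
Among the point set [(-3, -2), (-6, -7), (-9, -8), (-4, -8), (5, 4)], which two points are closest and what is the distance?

Computing all pairwise distances among 5 points:

d((-3, -2), (-6, -7)) = 5.831
d((-3, -2), (-9, -8)) = 8.4853
d((-3, -2), (-4, -8)) = 6.0828
d((-3, -2), (5, 4)) = 10.0
d((-6, -7), (-9, -8)) = 3.1623
d((-6, -7), (-4, -8)) = 2.2361 <-- minimum
d((-6, -7), (5, 4)) = 15.5563
d((-9, -8), (-4, -8)) = 5.0
d((-9, -8), (5, 4)) = 18.4391
d((-4, -8), (5, 4)) = 15.0

Closest pair: (-6, -7) and (-4, -8) with distance 2.2361

The closest pair is (-6, -7) and (-4, -8) with Euclidean distance 2.2361. For 5 points, brute-force pairwise comparison is shown above. For large n, the divide-and-conquer algorithm (sort by x, recurse on halves, check the dividing strip) achieves O(n log n).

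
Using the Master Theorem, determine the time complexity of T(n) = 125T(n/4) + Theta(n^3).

Master Theorem for T(n) = 125T(n/4) + O(n^3):

a = 125, b = 4, c = 3
log_b(a) = log_4(125) = 3.4829

Case 1: c = 3 < log_4(125) = 3.4829
T(n) = O(n^(log_4 125))

For T(n) = 125T(n/4) + O(n^3): log_4(125) = 3.4829. This is Case 1 of the Master Theorem (c < log_b(a), work dominated by leaves), giving O(n^(log_4 125)).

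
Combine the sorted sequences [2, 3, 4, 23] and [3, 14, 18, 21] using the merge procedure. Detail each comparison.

Merging process:

Compare 2 vs 3: take 2 from left. Merged: [2]
Compare 3 vs 3: take 3 from left. Merged: [2, 3]
Compare 4 vs 3: take 3 from right. Merged: [2, 3, 3]
Compare 4 vs 14: take 4 from left. Merged: [2, 3, 3, 4]
Compare 23 vs 14: take 14 from right. Merged: [2, 3, 3, 4, 14]
Compare 23 vs 18: take 18 from right. Merged: [2, 3, 3, 4, 14, 18]
Compare 23 vs 21: take 21 from right. Merged: [2, 3, 3, 4, 14, 18, 21]
Append remaining from left: [23]. Merged: [2, 3, 3, 4, 14, 18, 21, 23]

Final merged array: [2, 3, 3, 4, 14, 18, 21, 23]
Total comparisons: 7

The merged array is [2, 3, 3, 4, 14, 18, 21, 23], requiring 7 comparisons. The merge step runs in O(n) time where n is the total number of elements.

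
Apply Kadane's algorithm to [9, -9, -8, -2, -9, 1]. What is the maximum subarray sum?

Using Kadane's algorithm on [9, -9, -8, -2, -9, 1]:

Scanning through the array:
Position 1 (value -9): max_ending_here = 0, max_so_far = 9
Position 2 (value -8): max_ending_here = -8, max_so_far = 9
Position 3 (value -2): max_ending_here = -2, max_so_far = 9
Position 4 (value -9): max_ending_here = -9, max_so_far = 9
Position 5 (value 1): max_ending_here = 1, max_so_far = 9

Maximum subarray: [9]
Maximum sum: 9

The maximum subarray is [9] with sum 9. This subarray runs from index 0 to index 0.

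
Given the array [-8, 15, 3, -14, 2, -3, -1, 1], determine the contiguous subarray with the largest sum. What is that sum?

Using Kadane's algorithm on [-8, 15, 3, -14, 2, -3, -1, 1]:

Scanning through the array:
Position 1 (value 15): max_ending_here = 15, max_so_far = 15
Position 2 (value 3): max_ending_here = 18, max_so_far = 18
Position 3 (value -14): max_ending_here = 4, max_so_far = 18
Position 4 (value 2): max_ending_here = 6, max_so_far = 18
Position 5 (value -3): max_ending_here = 3, max_so_far = 18
Position 6 (value -1): max_ending_here = 2, max_so_far = 18
Position 7 (value 1): max_ending_here = 3, max_so_far = 18

Maximum subarray: [15, 3]
Maximum sum: 18

The maximum subarray is [15, 3] with sum 18. This subarray runs from index 1 to index 2.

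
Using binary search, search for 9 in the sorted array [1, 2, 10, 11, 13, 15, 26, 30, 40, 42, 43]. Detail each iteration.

Binary search for 9 in [1, 2, 10, 11, 13, 15, 26, 30, 40, 42, 43]:

lo=0, hi=10, mid=5, arr[mid]=15 -> 15 > 9, search left half
lo=0, hi=4, mid=2, arr[mid]=10 -> 10 > 9, search left half
lo=0, hi=1, mid=0, arr[mid]=1 -> 1 < 9, search right half
lo=1, hi=1, mid=1, arr[mid]=2 -> 2 < 9, search right half
lo=2 > hi=1, target 9 not found

Binary search determines that 9 is not in the array after 4 comparisons. The search space was exhausted without finding the target.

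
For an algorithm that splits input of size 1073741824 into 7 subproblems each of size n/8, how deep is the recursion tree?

For divide and conquer with division factor 8:

Problem sizes at each level:
Level 0: 1073741824
Level 1: 134217728
Level 2: 16777216
Level 3: 2097152
Level 4: 262144
Level 5: 32768
Level 6: 4096
Level 7: 512
Level 8: 64
Level 9: 8
Level 10: 1

The root is level 0 and the size-1 base case is level 10 (the tree spans levels 0 through 10, i.e. 11 levels counting the root), so the depth is the number of divisions: log_8(1073741824) = 10

The recursion tree depth is log_8(1073741824) = 10. At each level, the problem size is divided by 8, so it takes 10 divisions to reduce to a base case of size 1. The algorithm makes 7 recursive calls at each level.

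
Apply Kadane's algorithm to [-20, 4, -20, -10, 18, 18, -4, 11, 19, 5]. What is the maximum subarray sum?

Using Kadane's algorithm on [-20, 4, -20, -10, 18, 18, -4, 11, 19, 5]:

Scanning through the array:
Position 1 (value 4): max_ending_here = 4, max_so_far = 4
Position 2 (value -20): max_ending_here = -16, max_so_far = 4
Position 3 (value -10): max_ending_here = -10, max_so_far = 4
Position 4 (value 18): max_ending_here = 18, max_so_far = 18
Position 5 (value 18): max_ending_here = 36, max_so_far = 36
Position 6 (value -4): max_ending_here = 32, max_so_far = 36
Position 7 (value 11): max_ending_here = 43, max_so_far = 43
Position 8 (value 19): max_ending_here = 62, max_so_far = 62
Position 9 (value 5): max_ending_here = 67, max_so_far = 67

Maximum subarray: [18, 18, -4, 11, 19, 5]
Maximum sum: 67

The maximum subarray is [18, 18, -4, 11, 19, 5] with sum 67. This subarray runs from index 4 to index 9.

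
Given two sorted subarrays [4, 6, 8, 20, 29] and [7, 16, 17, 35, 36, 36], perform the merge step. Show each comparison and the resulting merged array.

Merging process:

Compare 4 vs 7: take 4 from left. Merged: [4]
Compare 6 vs 7: take 6 from left. Merged: [4, 6]
Compare 8 vs 7: take 7 from right. Merged: [4, 6, 7]
Compare 8 vs 16: take 8 from left. Merged: [4, 6, 7, 8]
Compare 20 vs 16: take 16 from right. Merged: [4, 6, 7, 8, 16]
Compare 20 vs 17: take 17 from right. Merged: [4, 6, 7, 8, 16, 17]
Compare 20 vs 35: take 20 from left. Merged: [4, 6, 7, 8, 16, 17, 20]
Compare 29 vs 35: take 29 from left. Merged: [4, 6, 7, 8, 16, 17, 20, 29]
Append remaining from right: [35, 36, 36]. Merged: [4, 6, 7, 8, 16, 17, 20, 29, 35, 36, 36]

Final merged array: [4, 6, 7, 8, 16, 17, 20, 29, 35, 36, 36]
Total comparisons: 8

The merged array is [4, 6, 7, 8, 16, 17, 20, 29, 35, 36, 36], requiring 8 comparisons. The merge step runs in O(n) time where n is the total number of elements.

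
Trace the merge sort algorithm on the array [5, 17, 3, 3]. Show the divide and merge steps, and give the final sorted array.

Merge sort trace:

Split: [5, 17, 3, 3] -> [5, 17] and [3, 3]
  Split: [5, 17] -> [5] and [17]
  Merge: [5] + [17] -> [5, 17]
  Split: [3, 3] -> [3] and [3]
  Merge: [3] + [3] -> [3, 3]
Merge: [5, 17] + [3, 3] -> [3, 3, 5, 17]

Final sorted array: [3, 3, 5, 17]

The merge sort proceeds by recursively splitting the array and merging sorted halves.
After all merges, the sorted array is [3, 3, 5, 17].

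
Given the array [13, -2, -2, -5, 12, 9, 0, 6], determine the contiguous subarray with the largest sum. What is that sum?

Using Kadane's algorithm on [13, -2, -2, -5, 12, 9, 0, 6]:

Scanning through the array:
Position 1 (value -2): max_ending_here = 11, max_so_far = 13
Position 2 (value -2): max_ending_here = 9, max_so_far = 13
Position 3 (value -5): max_ending_here = 4, max_so_far = 13
Position 4 (value 12): max_ending_here = 16, max_so_far = 16
Position 5 (value 9): max_ending_here = 25, max_so_far = 25
Position 6 (value 0): max_ending_here = 25, max_so_far = 25
Position 7 (value 6): max_ending_here = 31, max_so_far = 31

Maximum subarray: [13, -2, -2, -5, 12, 9, 0, 6]
Maximum sum: 31

The maximum subarray is [13, -2, -2, -5, 12, 9, 0, 6] with sum 31. This subarray runs from index 0 to index 7.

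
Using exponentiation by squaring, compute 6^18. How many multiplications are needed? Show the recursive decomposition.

Computing 6^18 by squaring (build up from 6^1; each line after the first costs one multiplication):

6^1 = 6
6^2 = (6^1)^2 = 6^2 = 36
6^4 = (6^2)^2 = 36^2 = 1296
6^8 = (6^4)^2 = 1296^2 = 1679616
6^9 = 6 * 6^8 = 6 * 1679616 = 10077696
6^18 = (6^9)^2 = 10077696^2 = 101559956668416

Result: 101559956668416
Multiplications needed: 5 (5 lines after 6^1)

6^18 = 101559956668416. Using exponentiation by squaring, this requires 5 multiplications. The key idea: if the exponent is even, square the half-power; if odd, multiply by the base once.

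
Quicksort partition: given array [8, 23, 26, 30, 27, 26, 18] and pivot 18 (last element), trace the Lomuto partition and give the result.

Lomuto partition with pivot = 18:

Initial array: [8, 23, 26, 30, 27, 26, 18]

arr[0]=8 <= 18: swap with position 0, array becomes [8, 23, 26, 30, 27, 26, 18]
arr[1]=23 > 18: no swap
arr[2]=26 > 18: no swap
arr[3]=30 > 18: no swap
arr[4]=27 > 18: no swap
arr[5]=26 > 18: no swap

Place pivot at position 1: [8, 18, 26, 30, 27, 26, 23]
Pivot position: 1

After partitioning with pivot 18, the array becomes [8, 18, 26, 30, 27, 26, 23]. The pivot is placed at index 1. All elements to the left of the pivot are <= 18, and all elements to the right are > 18.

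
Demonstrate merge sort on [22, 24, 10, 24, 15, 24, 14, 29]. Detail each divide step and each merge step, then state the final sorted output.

Merge sort trace:

Split: [22, 24, 10, 24, 15, 24, 14, 29] -> [22, 24, 10, 24] and [15, 24, 14, 29]
  Split: [22, 24, 10, 24] -> [22, 24] and [10, 24]
    Split: [22, 24] -> [22] and [24]
    Merge: [22] + [24] -> [22, 24]
    Split: [10, 24] -> [10] and [24]
    Merge: [10] + [24] -> [10, 24]
  Merge: [22, 24] + [10, 24] -> [10, 22, 24, 24]
  Split: [15, 24, 14, 29] -> [15, 24] and [14, 29]
    Split: [15, 24] -> [15] and [24]
    Merge: [15] + [24] -> [15, 24]
    Split: [14, 29] -> [14] and [29]
    Merge: [14] + [29] -> [14, 29]
  Merge: [15, 24] + [14, 29] -> [14, 15, 24, 29]
Merge: [10, 22, 24, 24] + [14, 15, 24, 29] -> [10, 14, 15, 22, 24, 24, 24, 29]

Final sorted array: [10, 14, 15, 22, 24, 24, 24, 29]

The merge sort proceeds by recursively splitting the array and merging sorted halves.
After all merges, the sorted array is [10, 14, 15, 22, 24, 24, 24, 29].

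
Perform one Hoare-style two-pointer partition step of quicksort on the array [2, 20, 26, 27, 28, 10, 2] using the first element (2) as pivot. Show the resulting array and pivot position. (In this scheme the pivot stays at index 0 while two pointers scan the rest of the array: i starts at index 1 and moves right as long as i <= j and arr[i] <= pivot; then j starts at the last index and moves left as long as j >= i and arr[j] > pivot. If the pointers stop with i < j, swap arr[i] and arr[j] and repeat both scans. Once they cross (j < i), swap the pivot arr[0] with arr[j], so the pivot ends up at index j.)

Hoare-style two-pointer partition with pivot = 2:

Initial array: [2, 20, 26, 27, 28, 10, 2]

Pointers start at i = 1, j = 6.
i stops at index 1 (arr[1]=20 > 2), j stops at index 6 (arr[6]=2 <= 2): swap arr[1] and arr[6], array becomes [2, 2, 26, 27, 28, 10, 20]
i ends at 2, j ends at 1: the pointers have crossed (j < i), so scanning stops.

Swap pivot arr[0] with arr[1] to place pivot at position 1: [2, 2, 26, 27, 28, 10, 20]
Pivot position: 1

After partitioning with pivot 2, the array becomes [2, 2, 26, 27, 28, 10, 20]. The pivot is placed at index 1. All elements to the left of the pivot are <= 2, and all elements to the right are > 2.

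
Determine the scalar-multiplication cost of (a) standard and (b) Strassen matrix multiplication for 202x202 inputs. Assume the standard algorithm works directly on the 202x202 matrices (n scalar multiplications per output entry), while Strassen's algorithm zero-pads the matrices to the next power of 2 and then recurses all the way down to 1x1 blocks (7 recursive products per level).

Matrix multiplication for 202x202 matrices:

Strassen's algorithm requires power-of-2 dimensions. Pad 202x202 to 256x256 (next power of 2).

Standard algorithm: 202^3 = 8242408 multiplications
Strassen's algorithm: 7^(log2(256)) = 7^8 = 5764801 multiplications
Savings: 8242408 - 5764801 = 2477607 multiplications

Standard: 8242408 multiplications (202^3). Strassen: 5764801 multiplications (7^8, after padding to 256x256). Strassen reduces 8 recursive multiplications to 7 at each level.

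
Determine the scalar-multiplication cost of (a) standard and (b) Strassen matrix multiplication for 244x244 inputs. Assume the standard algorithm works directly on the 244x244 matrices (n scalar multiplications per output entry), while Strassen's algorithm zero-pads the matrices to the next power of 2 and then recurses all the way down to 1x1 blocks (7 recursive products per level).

Matrix multiplication for 244x244 matrices:

Strassen's algorithm requires power-of-2 dimensions. Pad 244x244 to 256x256 (next power of 2).

Standard algorithm: 244^3 = 14526784 multiplications
Strassen's algorithm: 7^(log2(256)) = 7^8 = 5764801 multiplications
Savings: 14526784 - 5764801 = 8761983 multiplications

Standard: 14526784 multiplications (244^3). Strassen: 5764801 multiplications (7^8, after padding to 256x256). Strassen reduces 8 recursive multiplications to 7 at each level.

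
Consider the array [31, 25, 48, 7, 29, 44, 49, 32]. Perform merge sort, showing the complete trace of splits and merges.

Merge sort trace:

Split: [31, 25, 48, 7, 29, 44, 49, 32] -> [31, 25, 48, 7] and [29, 44, 49, 32]
  Split: [31, 25, 48, 7] -> [31, 25] and [48, 7]
    Split: [31, 25] -> [31] and [25]
    Merge: [31] + [25] -> [25, 31]
    Split: [48, 7] -> [48] and [7]
    Merge: [48] + [7] -> [7, 48]
  Merge: [25, 31] + [7, 48] -> [7, 25, 31, 48]
  Split: [29, 44, 49, 32] -> [29, 44] and [49, 32]
    Split: [29, 44] -> [29] and [44]
    Merge: [29] + [44] -> [29, 44]
    Split: [49, 32] -> [49] and [32]
    Merge: [49] + [32] -> [32, 49]
  Merge: [29, 44] + [32, 49] -> [29, 32, 44, 49]
Merge: [7, 25, 31, 48] + [29, 32, 44, 49] -> [7, 25, 29, 31, 32, 44, 48, 49]

Final sorted array: [7, 25, 29, 31, 32, 44, 48, 49]

The merge sort proceeds by recursively splitting the array and merging sorted halves.
After all merges, the sorted array is [7, 25, 29, 31, 32, 44, 48, 49].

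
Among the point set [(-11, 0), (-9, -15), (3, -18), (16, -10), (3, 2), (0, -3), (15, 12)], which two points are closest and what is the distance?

Computing all pairwise distances among 7 points:

d((-11, 0), (-9, -15)) = 15.1327
d((-11, 0), (3, -18)) = 22.8035
d((-11, 0), (16, -10)) = 28.7924
d((-11, 0), (3, 2)) = 14.1421
d((-11, 0), (0, -3)) = 11.4018
d((-11, 0), (15, 12)) = 28.6356
d((-9, -15), (3, -18)) = 12.3693
d((-9, -15), (16, -10)) = 25.4951
d((-9, -15), (3, 2)) = 20.8087
d((-9, -15), (0, -3)) = 15.0
d((-9, -15), (15, 12)) = 36.1248
d((3, -18), (16, -10)) = 15.2643
d((3, -18), (3, 2)) = 20.0
d((3, -18), (0, -3)) = 15.2971
d((3, -18), (15, 12)) = 32.311
d((16, -10), (3, 2)) = 17.6918
d((16, -10), (0, -3)) = 17.4642
d((16, -10), (15, 12)) = 22.0227
d((3, 2), (0, -3)) = 5.831 <-- minimum
d((3, 2), (15, 12)) = 15.6205
d((0, -3), (15, 12)) = 21.2132

Closest pair: (3, 2) and (0, -3) with distance 5.831

The closest pair is (3, 2) and (0, -3) with Euclidean distance 5.831. For 7 points, brute-force pairwise comparison is shown above. For large n, the divide-and-conquer algorithm (sort by x, recurse on halves, check the dividing strip) achieves O(n log n).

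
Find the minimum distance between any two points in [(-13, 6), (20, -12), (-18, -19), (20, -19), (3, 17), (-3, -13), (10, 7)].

Computing all pairwise distances among 7 points:

d((-13, 6), (20, -12)) = 37.5899
d((-13, 6), (-18, -19)) = 25.4951
d((-13, 6), (20, -19)) = 41.4005
d((-13, 6), (3, 17)) = 19.4165
d((-13, 6), (-3, -13)) = 21.4709
d((-13, 6), (10, 7)) = 23.0217
d((20, -12), (-18, -19)) = 38.6394
d((20, -12), (20, -19)) = 7.0 <-- minimum
d((20, -12), (3, 17)) = 33.6155
d((20, -12), (-3, -13)) = 23.0217
d((20, -12), (10, 7)) = 21.4709
d((-18, -19), (20, -19)) = 38.0
d((-18, -19), (3, 17)) = 41.6773
d((-18, -19), (-3, -13)) = 16.1555
d((-18, -19), (10, 7)) = 38.2099
d((20, -19), (3, 17)) = 39.8121
d((20, -19), (-3, -13)) = 23.7697
d((20, -19), (10, 7)) = 27.8568
d((3, 17), (-3, -13)) = 30.5941
d((3, 17), (10, 7)) = 12.2066
d((-3, -13), (10, 7)) = 23.8537

Closest pair: (20, -12) and (20, -19) with distance 7.0

The closest pair is (20, -12) and (20, -19) with Euclidean distance 7.0. For 7 points, brute-force pairwise comparison is shown above. For large n, the divide-and-conquer algorithm (sort by x, recurse on halves, check the dividing strip) achieves O(n log n).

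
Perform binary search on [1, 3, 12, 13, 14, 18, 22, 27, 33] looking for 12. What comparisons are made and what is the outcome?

Binary search for 12 in [1, 3, 12, 13, 14, 18, 22, 27, 33]:

lo=0, hi=8, mid=4, arr[mid]=14 -> 14 > 12, search left half
lo=0, hi=3, mid=1, arr[mid]=3 -> 3 < 12, search right half
lo=2, hi=3, mid=2, arr[mid]=12 -> Found target at index 2!

Binary search finds 12 at index 2 after 3 comparisons. The search repeatedly halves the search space by comparing with the middle element.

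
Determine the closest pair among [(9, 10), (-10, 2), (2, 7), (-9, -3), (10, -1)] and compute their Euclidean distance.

Computing all pairwise distances among 5 points:

d((9, 10), (-10, 2)) = 20.6155
d((9, 10), (2, 7)) = 7.6158
d((9, 10), (-9, -3)) = 22.2036
d((9, 10), (10, -1)) = 11.0454
d((-10, 2), (2, 7)) = 13.0
d((-10, 2), (-9, -3)) = 5.099 <-- minimum
d((-10, 2), (10, -1)) = 20.2237
d((2, 7), (-9, -3)) = 14.8661
d((2, 7), (10, -1)) = 11.3137
d((-9, -3), (10, -1)) = 19.105

Closest pair: (-10, 2) and (-9, -3) with distance 5.099

The closest pair is (-10, 2) and (-9, -3) with Euclidean distance 5.099. For 5 points, brute-force pairwise comparison is shown above. For large n, the divide-and-conquer algorithm (sort by x, recurse on halves, check the dividing strip) achieves O(n log n).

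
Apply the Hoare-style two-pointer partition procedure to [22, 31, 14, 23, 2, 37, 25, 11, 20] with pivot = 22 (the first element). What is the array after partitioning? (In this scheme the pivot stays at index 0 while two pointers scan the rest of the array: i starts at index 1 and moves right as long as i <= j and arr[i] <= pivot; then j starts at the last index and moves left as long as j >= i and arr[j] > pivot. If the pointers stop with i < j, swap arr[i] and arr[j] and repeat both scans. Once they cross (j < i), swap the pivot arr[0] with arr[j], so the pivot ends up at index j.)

Hoare-style two-pointer partition with pivot = 22:

Initial array: [22, 31, 14, 23, 2, 37, 25, 11, 20]

Pointers start at i = 1, j = 8.
i stops at index 1 (arr[1]=31 > 22), j stops at index 8 (arr[8]=20 <= 22): swap arr[1] and arr[8], array becomes [22, 20, 14, 23, 2, 37, 25, 11, 31]
i stops at index 3 (arr[3]=23 > 22), j stops at index 7 (arr[7]=11 <= 22): swap arr[3] and arr[7], array becomes [22, 20, 14, 11, 2, 37, 25, 23, 31]
i ends at 5, j ends at 4: the pointers have crossed (j < i), so scanning stops.

Swap pivot arr[0] with arr[4] to place pivot at position 4: [2, 20, 14, 11, 22, 37, 25, 23, 31]
Pivot position: 4

After partitioning with pivot 22, the array becomes [2, 20, 14, 11, 22, 37, 25, 23, 31]. The pivot is placed at index 4. All elements to the left of the pivot are <= 22, and all elements to the right are > 22.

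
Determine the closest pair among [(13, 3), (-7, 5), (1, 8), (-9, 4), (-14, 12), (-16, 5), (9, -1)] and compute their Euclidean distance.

Computing all pairwise distances among 7 points:

d((13, 3), (-7, 5)) = 20.0998
d((13, 3), (1, 8)) = 13.0
d((13, 3), (-9, 4)) = 22.0227
d((13, 3), (-14, 12)) = 28.4605
d((13, 3), (-16, 5)) = 29.0689
d((13, 3), (9, -1)) = 5.6569
d((-7, 5), (1, 8)) = 8.544
d((-7, 5), (-9, 4)) = 2.2361 <-- minimum
d((-7, 5), (-14, 12)) = 9.8995
d((-7, 5), (-16, 5)) = 9.0
d((-7, 5), (9, -1)) = 17.088
d((1, 8), (-9, 4)) = 10.7703
d((1, 8), (-14, 12)) = 15.5242
d((1, 8), (-16, 5)) = 17.2627
d((1, 8), (9, -1)) = 12.0416
d((-9, 4), (-14, 12)) = 9.434
d((-9, 4), (-16, 5)) = 7.0711
d((-9, 4), (9, -1)) = 18.6815
d((-14, 12), (-16, 5)) = 7.2801
d((-14, 12), (9, -1)) = 26.4197
d((-16, 5), (9, -1)) = 25.7099

Closest pair: (-7, 5) and (-9, 4) with distance 2.2361

The closest pair is (-7, 5) and (-9, 4) with Euclidean distance 2.2361. For 7 points, brute-force pairwise comparison is shown above. For large n, the divide-and-conquer algorithm (sort by x, recurse on halves, check the dividing strip) achieves O(n log n).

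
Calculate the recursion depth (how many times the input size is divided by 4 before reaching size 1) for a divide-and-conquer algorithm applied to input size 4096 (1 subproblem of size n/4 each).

For divide and conquer with division factor 4:

Problem sizes at each level:
Level 0: 4096
Level 1: 1024
Level 2: 256
Level 3: 64
Level 4: 16
Level 5: 4
Level 6: 1

The root is level 0 and the size-1 base case is level 6 (the tree spans levels 0 through 6, i.e. 7 levels counting the root), so the depth is the number of divisions: log_4(4096) = 6

The recursion tree depth is log_4(4096) = 6. At each level, the problem size is divided by 4, so it takes 6 divisions to reduce to a base case of size 1. The algorithm makes 1 recursive call at each level.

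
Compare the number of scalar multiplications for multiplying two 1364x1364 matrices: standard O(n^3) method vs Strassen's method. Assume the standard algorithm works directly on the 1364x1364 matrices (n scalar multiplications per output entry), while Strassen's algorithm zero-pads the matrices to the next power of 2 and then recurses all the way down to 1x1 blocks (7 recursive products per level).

Matrix multiplication for 1364x1364 matrices:

Strassen's algorithm requires power-of-2 dimensions. Pad 1364x1364 to 2048x2048 (next power of 2).

Standard algorithm: 1364^3 = 2537716544 multiplications
Strassen's algorithm: 7^(log2(2048)) = 7^11 = 1977326743 multiplications
Savings: 2537716544 - 1977326743 = 560389801 multiplications

Standard: 2537716544 multiplications (1364^3). Strassen: 1977326743 multiplications (7^11, after padding to 2048x2048). Strassen reduces 8 recursive multiplications to 7 at each level.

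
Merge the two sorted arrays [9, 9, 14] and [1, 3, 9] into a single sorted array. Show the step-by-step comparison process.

Merging process:

Compare 9 vs 1: take 1 from right. Merged: [1]
Compare 9 vs 3: take 3 from right. Merged: [1, 3]
Compare 9 vs 9: take 9 from left. Merged: [1, 3, 9]
Compare 9 vs 9: take 9 from left. Merged: [1, 3, 9, 9]
Compare 14 vs 9: take 9 from right. Merged: [1, 3, 9, 9, 9]
Append remaining from left: [14]. Merged: [1, 3, 9, 9, 9, 14]

Final merged array: [1, 3, 9, 9, 9, 14]
Total comparisons: 5

The merged array is [1, 3, 9, 9, 9, 14], requiring 5 comparisons. The merge step runs in O(n) time where n is the total number of elements.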